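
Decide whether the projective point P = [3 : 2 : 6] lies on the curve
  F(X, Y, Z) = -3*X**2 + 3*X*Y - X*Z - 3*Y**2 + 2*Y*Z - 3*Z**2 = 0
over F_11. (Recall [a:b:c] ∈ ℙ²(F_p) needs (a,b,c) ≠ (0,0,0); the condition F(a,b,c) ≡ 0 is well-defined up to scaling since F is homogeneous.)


F(3,2,6) ≡ 9 (mod 11); P is NOT on the curve.

Evaluate F(3, 2, 6) term-by-term (mod 11).
  -3*X**2 ↦ -3·9·1·1 = -27
  3*X*Y ↦ 3·3·2·1 = 18
  -X*Z ↦ -1·3·1·6 = -18
  -3*Y**2 ↦ -3·1·4·1 = -12
  2*Y*Z ↦ 2·1·2·6 = 24
  -3*Z**2 ↦ -3·1·1·36 = -108
Sum: F(3, 2, 6) = (-27) + (18) + (-18) + (-12) + (24) + (-108) = -123.
Reducing mod 11: -123 ≡ 9 (mod 11).
Since F(a, b, c) ≡ 9 ≠ 0 (mod 11), P does NOT lie on the curve.


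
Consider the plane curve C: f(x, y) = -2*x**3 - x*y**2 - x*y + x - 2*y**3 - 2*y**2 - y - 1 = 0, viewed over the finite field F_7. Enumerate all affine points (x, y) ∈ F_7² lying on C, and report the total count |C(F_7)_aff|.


Affine F_7-points: {(0, 6), (2, 6), (3, 1), (4, 2), (5, 6), (6, 0), (6, 3)}; count = 7.

For each of the 49 pairs (x, y) ∈ F_7², evaluate f(x, y) mod 7. Record the zeros.
  x = 0: [0↦6, 1↦1, 2↦1, 3↦1, 4↦3, 5↦2, 6↦0]  zeros at y ∈ {6}
  x = 1: [0↦5, 1↦5, 2↦1, 3↦2, 4↦3, 5↦6, 6↦6]  zeros at y ∈ ∅
  x = 2: [0↦6, 1↦4, 2↦3, 3↦5, 4↦5, 5↦5, 6↦0]  zeros at y ∈ {6}
  x = 3: [0↦4, 1↦0, 2↦2, 3↦5, 4↦4, 5↦1, 6↦5]  zeros at y ∈ {1}
  x = 4: [0↦1, 1↦2, 2↦0, 3↦4, 4↦2, 5↦3, 6↦2]  zeros at y ∈ {2}
  x = 5: [0↦6, 1↦5, 2↦6, 3↦4, 4↦1, 5↦6, 6↦0]  zeros at y ∈ {6}
  x = 6: [0↦0, 1↦4, 2↦1, 3↦0, 4↦3, 5↦5, 6↦1]  zeros at y ∈ {0, 3}
Collecting zeros: affine points = {(0, 6), (2, 6), (3, 1), (4, 2), (5, 6), (6, 0), (6, 3)}.
Total count |C(F_7)_aff| = 7.


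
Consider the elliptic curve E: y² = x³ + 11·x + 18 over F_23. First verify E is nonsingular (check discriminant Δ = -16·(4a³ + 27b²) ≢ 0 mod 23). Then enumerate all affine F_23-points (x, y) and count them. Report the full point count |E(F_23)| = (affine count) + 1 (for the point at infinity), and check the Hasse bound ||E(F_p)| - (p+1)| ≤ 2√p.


Affine points = {(0, 8), (0, 15), (2, 5), (2, 18), (3, 3), (3, 20), (6, 1), (6, 22), (7, 1), (7, 22), (9, 8), (9, 15), (10, 1), (10, 22), (13, 9), (13, 14), (14, 8), (14, 15), (15, 4), (15, 19), (16, 9), (16, 14), (17, 9), (17, 14), (19, 5), (19, 18), (20, 2), (20, 21), (22, 11), (22, 12)}; affine count = 30; |E(F_23)| = 31.

Discriminant check: Δ ∝ 4a³ + 27b² = 4·11³ + 27·18² = 4·1331 + 27·324 ≡ 19 (mod 23). Nonzero ⇒ E is nonsingular.
For each x ∈ F_23, compute rhs = x³ + 11·x + 18 mod 23, then count y ∈ F_23 with y² ≡ rhs.
  x = 0: rhs = 18, matching y values: 8, 15 (2 points).
  x = 1: rhs = 7, matching y values: none (0 points).
  x = 2: rhs = 2, matching y values: 5, 18 (2 points).
  x = 3: rhs = 9, matching y values: 3, 20 (2 points).
  x = 4: rhs = 11, matching y values: none (0 points).
  x = 5: rhs = 14, matching y values: none (0 points).
  x = 6: rhs = 1, matching y values: 1, 22 (2 points).
  x = 7: rhs = 1, matching y values: 1, 22 (2 points).
  x = 8: rhs = 20, matching y values: none (0 points).
  x = 9: rhs = 18, matching y values: 8, 15 (2 points).
  x = 10: rhs = 1, matching y values: 1, 22 (2 points).
  x = 11: rhs = 21, matching y values: none (0 points).
  x = 12: rhs = 15, matching y values: none (0 points).
  x = 13: rhs = 12, matching y values: 9, 14 (2 points).
  x = 14: rhs = 18, matching y values: 8, 15 (2 points).
  x = 15: rhs = 16, matching y values: 4, 19 (2 points).
  x = 16: rhs = 12, matching y values: 9, 14 (2 points).
  x = 17: rhs = 12, matching y values: 9, 14 (2 points).
  x = 18: rhs = 22, matching y values: none (0 points).
  x = 19: rhs = 2, matching y values: 5, 18 (2 points).
  x = 20: rhs = 4, matching y values: 2, 21 (2 points).
  x = 21: rhs = 11, matching y values: none (0 points).
  x = 22: rhs = 6, matching y values: 11, 12 (2 points).
Total affine count: 30.
Full point count |E(F_23)| = 30 + 1 = 31.
Hasse bound: |31 − (23+1)| = |7| = 7 ≤ 2√23 ≈ 9.5917 ✓.


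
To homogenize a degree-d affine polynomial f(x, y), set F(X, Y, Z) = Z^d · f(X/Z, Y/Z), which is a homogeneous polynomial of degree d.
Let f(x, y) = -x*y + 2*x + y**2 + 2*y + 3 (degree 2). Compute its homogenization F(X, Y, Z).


F(X, Y, Z) = -X*Y + 2*X*Z + Y**2 + 2*Y*Z + 3*Z**2

deg(f) = 2.
Substitute x = X/Z, y = Y/Z into f, then multiply by Z^2.
  monomial -1·x^1·y^1 ↦ -1·X^1·Y^1·Z^0.
  monomial 2·x^1·y^0 ↦ 2·X^1·Y^0·Z^1.
  monomial 1·x^0·y^2 ↦ 1·X^0·Y^2·Z^0.
  monomial 2·x^0·y^1 ↦ 2·X^0·Y^1·Z^1.
  monomial 3·x^0·y^0 ↦ 3·X^0·Y^0·Z^2.
Collecting: F(X, Y, Z) = -X*Y + 2*X*Z + Y**2 + 2*Y*Z + 3*Z**2.


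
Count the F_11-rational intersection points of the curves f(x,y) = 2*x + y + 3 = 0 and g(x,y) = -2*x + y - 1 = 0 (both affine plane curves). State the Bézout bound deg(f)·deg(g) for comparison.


Common zeros: {(10, 10)}; count = 1; Bézout bound = 1.

deg(f) = 1, deg(g) = 1, so Bézout bound = 1.
Scan x ∈ F_11. For each x, list the y ∈ F_11 with f(x, y) ≡ 0 and those with g(x, y) ≡ 0 (mod 11); the common zeros in that column are the intersection.
  x = 0: f ≡ 0 at y ∈ {8}; g ≡ 0 at y ∈ {1}; common: ∅.
  x = 1: f ≡ 0 at y ∈ {6}; g ≡ 0 at y ∈ {3}; common: ∅.
  x = 2: f ≡ 0 at y ∈ {4}; g ≡ 0 at y ∈ {5}; common: ∅.
  x = 3: f ≡ 0 at y ∈ {2}; g ≡ 0 at y ∈ {7}; common: ∅.
  x = 4: f ≡ 0 at y ∈ {0}; g ≡ 0 at y ∈ {9}; common: ∅.
  x = 5: f ≡ 0 at y ∈ {9}; g ≡ 0 at y ∈ {0}; common: ∅.
  x = 6: f ≡ 0 at y ∈ {7}; g ≡ 0 at y ∈ {2}; common: ∅.
  x = 7: f ≡ 0 at y ∈ {5}; g ≡ 0 at y ∈ {4}; common: ∅.
  x = 8: f ≡ 0 at y ∈ {3}; g ≡ 0 at y ∈ {6}; common: ∅.
  x = 9: f ≡ 0 at y ∈ {1}; g ≡ 0 at y ∈ {8}; common: ∅.
  x = 10: f ≡ 0 at y ∈ {10}; g ≡ 0 at y ∈ {10}; common: {10}.
Collecting: common zeros = {(10, 10)}, so the count is 1.
Comparison with the Bézout bound: 1 ≤ 1 = deg(f)·deg(g), as expected for curves with no common component (the bound is attained).


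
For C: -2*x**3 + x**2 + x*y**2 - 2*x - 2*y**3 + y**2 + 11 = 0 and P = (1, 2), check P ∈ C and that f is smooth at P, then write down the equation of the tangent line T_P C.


Tangent line at P: -2*x - 16*y + 34 = 0.

Step 1: f(1, 2) = 0, so P lies on C.
Step 2: partial derivatives
  f_x(x, y) = -6*x**2 + 2*x + y**2 - 2, f_y(x, y) = 2*x*y - 6*y**2 + 2*y.
  f_x(P) = -2, f_y(P) = -16 (gradient nonzero, so P is smooth).
Step 3: tangent line at P: -2·(x − 1) + -16·(y − 2) = 0.
Expanding: -2*x - 16*y + 34 = 0.


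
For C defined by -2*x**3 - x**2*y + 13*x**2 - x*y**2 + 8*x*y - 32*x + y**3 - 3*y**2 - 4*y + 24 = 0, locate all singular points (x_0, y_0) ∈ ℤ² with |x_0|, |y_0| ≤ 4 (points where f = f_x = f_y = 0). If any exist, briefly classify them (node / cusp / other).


Singular points: {(2, 2)}; classification: node.

Compute partial derivatives:
  f_x = -6*x**2 - 2*x*y + 26*x - y**2 + 8*y - 32.
  f_y = -x**2 - 2*x*y + 8*x + 3*y**2 - 6*y - 4.
Scan x_0 ∈ {−4, ..., 4}. For each x_0, f_y(x_0, y) is a polynomial in y; find its integer roots y ∈ {−4, ..., 4}, then test f_x and f at those candidates.
  x = -4: f_y(-4, y) = 3*y**2 + 2*y - 52; no integer root y with |y| ≤ 4.
  x = -3: f_y(-3, y) = 3*y**2 - 37; no integer root y with |y| ≤ 4.
  x = -2: f_y(-2, y) = 3*y**2 - 2*y - 24; no integer root y with |y| ≤ 4.
  x = -1: f_y(-1, y) = 3*y**2 - 4*y - 13; no integer root y with |y| ≤ 4.
  x = 0: f_y(0, y) = 3*y**2 - 6*y - 4; no integer root y with |y| ≤ 4.
  x = 1: f_y(1, y) = 3*y**2 - 8*y + 3; no integer root y with |y| ≤ 4.
  x = 2: f_y(2, y) = 3*y**2 - 10*y + 8; vanishes at y ∈ {2}. (2, 2): f_x = 0, f = 0 — SINGULAR.
  x = 3: f_y(3, y) = 3*y**2 - 12*y + 11; no integer root y with |y| ≤ 4.
  x = 4: f_y(4, y) = 3*y**2 - 14*y + 12; no integer root y with |y| ≤ 4.
Only singular point on the grid: (2, 2).
Classify: substitute x = 2 + u, y = 2 + v and expand: f = -2*u**3 - u**2*v - u**2 - u*v**2 + v**3 + v**2.
No constant or linear terms (consistent with a singular point). Quadratic part: -u**2 + v**2. Cubic part: -2*u**3 - u**2*v - u*v**2 + v**3.
The quadratic part v**2 - u**2 = (v − u)(v + u) splits into two distinct linear factors, so there are two distinct tangent lines y − 2 = ±(x − 2) — this is a node (ordinary double point).
Classification: node.


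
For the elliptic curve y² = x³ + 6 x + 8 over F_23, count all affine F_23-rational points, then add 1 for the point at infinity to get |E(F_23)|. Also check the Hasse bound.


Affine points = {(0, 10), (0, 13), (4, 2), (4, 21), (5, 5), (5, 18), (7, 5), (7, 18), (8, 4), (8, 19), (9, 3), (9, 20), (11, 5), (11, 18), (13, 11), (13, 12), (15, 0), (17, 3), (17, 20), (19, 9), (19, 14), (20, 3), (20, 20), (22, 1), (22, 22)}; affine count = 25; |E(F_23)| = 26.

Discriminant check: Δ ∝ 4a³ + 27b² = 4·6³ + 27·8² = 4·216 + 27·64 ≡ 16 (mod 23). Nonzero ⇒ E is nonsingular.
For each x ∈ F_23, compute rhs = x³ + 6·x + 8 mod 23, then count y ∈ F_23 with y² ≡ rhs.
  x = 0: rhs = 8, matching y values: 10, 13 (2 points).
  x = 1: rhs = 15, matching y values: none (0 points).
  x = 2: rhs = 5, matching y values: none (0 points).
  x = 3: rhs = 7, matching y values: none (0 points).
  x = 4: rhs = 4, matching y values: 2, 21 (2 points).
  x = 5: rhs = 2, matching y values: 5, 18 (2 points).
  x = 6: rhs = 7, matching y values: none (0 points).
  x = 7: rhs = 2, matching y values: 5, 18 (2 points).
  x = 8: rhs = 16, matching y values: 4, 19 (2 points).
  x = 9: rhs = 9, matching y values: 3, 20 (2 points).
  x = 10: rhs = 10, matching y values: none (0 points).
  x = 11: rhs = 2, matching y values: 5, 18 (2 points).
  x = 12: rhs = 14, matching y values: none (0 points).
  x = 13: rhs = 6, matching y values: 11, 12 (2 points).
  x = 14: rhs = 7, matching y values: none (0 points).
  x = 15: rhs = 0, matching y values: 0 (1 points).
  x = 16: rhs = 14, matching y values: none (0 points).
  x = 17: rhs = 9, matching y values: 3, 20 (2 points).
  x = 18: rhs = 14, matching y values: none (0 points).
  x = 19: rhs = 12, matching y values: 9, 14 (2 points).
  x = 20: rhs = 9, matching y values: 3, 20 (2 points).
  x = 21: rhs = 11, matching y values: none (0 points).
  x = 22: rhs = 1, matching y values: 1, 22 (2 points).
Total affine count: 25.
Full point count |E(F_23)| = 25 + 1 = 26.
Hasse bound: |26 − (23+1)| = |2| = 2 ≤ 2√23 ≈ 9.5917 ✓.


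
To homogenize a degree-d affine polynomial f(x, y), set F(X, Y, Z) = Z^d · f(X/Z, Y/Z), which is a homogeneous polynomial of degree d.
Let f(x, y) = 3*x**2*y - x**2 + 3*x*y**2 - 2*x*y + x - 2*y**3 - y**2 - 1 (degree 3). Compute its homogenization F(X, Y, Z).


F(X, Y, Z) = 3*X**2*Y - X**2*Z + 3*X*Y**2 - 2*X*Y*Z + X*Z**2 - 2*Y**3 - Y**2*Z - Z**3

deg(f) = 3.
Substitute x = X/Z, y = Y/Z into f, then multiply by Z^3.
  monomial 3·x^2·y^1 ↦ 3·X^2·Y^1·Z^0.
  monomial -1·x^2·y^0 ↦ -1·X^2·Y^0·Z^1.
  monomial 3·x^1·y^2 ↦ 3·X^1·Y^2·Z^0.
  monomial -2·x^1·y^1 ↦ -2·X^1·Y^1·Z^1.
  monomial 1·x^1·y^0 ↦ 1·X^1·Y^0·Z^2.
  monomial -2·x^0·y^3 ↦ -2·X^0·Y^3·Z^0.
  monomial -1·x^0·y^2 ↦ -1·X^0·Y^2·Z^1.
  monomial -1·x^0·y^0 ↦ -1·X^0·Y^0·Z^3.
Collecting: F(X, Y, Z) = 3*X**2*Y - X**2*Z + 3*X*Y**2 - 2*X*Y*Z + X*Z**2 - 2*Y**3 - Y**2*Z - Z**3.


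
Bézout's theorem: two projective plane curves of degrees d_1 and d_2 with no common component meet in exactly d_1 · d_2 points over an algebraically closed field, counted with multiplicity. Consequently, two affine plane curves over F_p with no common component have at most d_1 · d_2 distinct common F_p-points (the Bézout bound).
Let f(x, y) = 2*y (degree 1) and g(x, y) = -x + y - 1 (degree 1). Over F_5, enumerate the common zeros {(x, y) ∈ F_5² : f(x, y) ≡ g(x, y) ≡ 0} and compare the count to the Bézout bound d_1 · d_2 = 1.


Common zeros: {(4, 0)}; count = 1; Bézout bound = 1.

deg(f) = 1, deg(g) = 1, so Bézout bound = 1.
Scan x ∈ F_5. For each x, list the y ∈ F_5 with f(x, y) ≡ 0 and those with g(x, y) ≡ 0 (mod 5); the common zeros in that column are the intersection.
  x = 0: f ≡ 0 at y ∈ {0}; g ≡ 0 at y ∈ {1}; common: ∅.
  x = 1: f ≡ 0 at y ∈ {0}; g ≡ 0 at y ∈ {2}; common: ∅.
  x = 2: f ≡ 0 at y ∈ {0}; g ≡ 0 at y ∈ {3}; common: ∅.
  x = 3: f ≡ 0 at y ∈ {0}; g ≡ 0 at y ∈ {4}; common: ∅.
  x = 4: f ≡ 0 at y ∈ {0}; g ≡ 0 at y ∈ {0}; common: {0}.
Collecting: common zeros = {(4, 0)}, so the count is 1.
Comparison with the Bézout bound: 1 ≤ 1 = deg(f)·deg(g), as expected for curves with no common component (the bound is attained).


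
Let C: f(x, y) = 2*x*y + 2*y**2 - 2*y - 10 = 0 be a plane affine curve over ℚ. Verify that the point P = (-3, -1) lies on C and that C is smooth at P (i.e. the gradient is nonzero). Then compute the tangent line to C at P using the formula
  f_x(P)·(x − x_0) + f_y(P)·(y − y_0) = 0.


Tangent line at P: -2*x - 12*y - 18 = 0.

Step 1: f(-3, -1) = 0, so P lies on C.
Step 2: partial derivatives
  f_x(x, y) = 2*y, f_y(x, y) = 2*x + 4*y - 2.
  f_x(P) = -2, f_y(P) = -12 (gradient nonzero, so P is smooth).
Step 3: tangent line at P: -2·(x − -3) + -12·(y − -1) = 0.
Expanding: -2*x - 12*y - 18 = 0.


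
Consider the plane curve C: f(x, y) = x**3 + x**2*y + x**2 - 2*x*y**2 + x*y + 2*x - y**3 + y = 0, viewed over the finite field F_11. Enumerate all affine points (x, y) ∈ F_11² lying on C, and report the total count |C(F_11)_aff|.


Affine F_11-points: {(0, 0), (0, 1), (0, 10), (1, 10), (3, 3), (3, 4), (3, 9), (4, 0), (4, 5), (4, 9), (5, 9), (6, 0), (10, 1), (10, 2), (10, 10)}; count = 15.

For each of the 121 pairs (x, y) ∈ F_11², evaluate f(x, y) mod 11. Record the zeros.
  x = 0: [0↦0, 1↦0, 2↦5, 3↦9, 4↦6, 5↦1, 6↦10, 7↦5, 8↦2, 9↦6, 10↦0]  zeros at y ∈ {0, 1, 10}
  x = 1: [0↦4, 1↦4, 2↦5, 3↦1, 4↦8, 5↦9, 6↦9, 7↦2, 8↦4, 9↦9, 10↦0]  zeros at y ∈ {10}
  x = 2: [0↦5, 1↦7, 2↦6, 3↦7, 4↦4, 5↦2, 6↦6, 7↦10, 8↦8, 9↦5, 10↦6]  zeros at y ∈ ∅
  x = 3: [0↦9, 1↦4, 2↦3, 3↦0, 4↦0, 5↦8, 6↦7, 7↦2, 8↦9, 9↦0, 10↦2]  zeros at y ∈ {3, 4, 9}
  x = 4: [0↦0, 1↦1, 2↦2, 3↦8, 4↦2, 5↦0, 6↦7, 7↦6, 8↦2, 9↦0, 10↦5]  zeros at y ∈ {0, 5, 9}
  x = 5: [0↦6, 1↦4, 2↦9, 3↦4, 4↦5, 5↦6, 6↦1, 7↦6, 8↦4, 9↦0, 10↦10]  zeros at y ∈ {9}
  x = 6: [0↦0, 1↦8, 2↦8, 3↦5, 4↦4, 5↦10, 6↦6, 7↦8, 8↦10, 9↦6, 10↦1]  zeros at y ∈ {0}
  x = 7: [0↦10, 1↦8, 2↦5, 3↦6, 4↦5, 5↦7, 6↦6, 7↦7, 8↦4, 9↦2, 10↦6]  zeros at y ∈ ∅
  x = 8: [0↦9, 1↦10, 2↦6, 3↦2, 4↦3, 5↦3, 6↦7, 7↦9, 8↦3, 9↦5, 10↦9]  zeros at y ∈ ∅
  x = 9: [0↦3, 1↦9, 2↦6, 3↦10, 4↦4, 5↦4, 6↦4, 7↦9, 8↦2, 9↦10, 10↦5]  zeros at y ∈ ∅
  x = 10: [0↦9, 1↦0, 2↦0, 3↦3, 4↦3, 5↦5, 6↦3, 7↦2, 8↦7, 9↦1, 10↦0]  zeros at y ∈ {1, 2, 10}
Collecting zeros: affine points = {(0, 0), (0, 1), (0, 10), (1, 10), (3, 3), (3, 4), (3, 9), (4, 0), (4, 5), (4, 9), (5, 9), (6, 0), (10, 1), (10, 2), (10, 10)}.
Total count |C(F_11)_aff| = 15.


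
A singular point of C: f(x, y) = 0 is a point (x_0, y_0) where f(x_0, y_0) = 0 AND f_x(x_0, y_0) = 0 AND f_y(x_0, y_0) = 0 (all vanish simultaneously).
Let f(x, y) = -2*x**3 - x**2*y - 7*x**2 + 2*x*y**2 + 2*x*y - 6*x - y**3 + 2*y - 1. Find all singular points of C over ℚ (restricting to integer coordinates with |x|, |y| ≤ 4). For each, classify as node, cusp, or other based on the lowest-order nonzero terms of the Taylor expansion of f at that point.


Singular points: {(-1, -1)}; classification: cusp.

Compute partial derivatives:
  f_x = -6*x**2 - 2*x*y - 14*x + 2*y**2 + 2*y - 6.
  f_y = -x**2 + 4*x*y + 2*x - 3*y**2 + 2.
Scan x_0 ∈ {−4, ..., 4}. For each x_0, f_y(x_0, y) is a polynomial in y; find its integer roots y ∈ {−4, ..., 4}, then test f_x and f at those candidates.
  x = -4: f_y(-4, y) = -3*y**2 - 16*y - 22; no integer root y with |y| ≤ 4.
  x = -3: f_y(-3, y) = -3*y**2 - 12*y - 13; no integer root y with |y| ≤ 4.
  x = -2: f_y(-2, y) = -3*y**2 - 8*y - 6; no integer root y with |y| ≤ 4.
  x = -1: f_y(-1, y) = -3*y**2 - 4*y - 1; vanishes at y ∈ {-1}. (-1, -1): f_x = 0, f = 0 — SINGULAR.
  x = 0: f_y(0, y) = 2 - 3*y**2; no integer root y with |y| ≤ 4.
  x = 1: f_y(1, y) = -3*y**2 + 4*y + 3; no integer root y with |y| ≤ 4.
  x = 2: f_y(2, y) = -3*y**2 + 8*y + 2; no integer root y with |y| ≤ 4.
  x = 3: f_y(3, y) = -3*y**2 + 12*y - 1; no integer root y with |y| ≤ 4.
  x = 4: f_y(4, y) = -3*y**2 + 16*y - 6; no integer root y with |y| ≤ 4.
Only singular point on the grid: (-1, -1).
Classify: substitute x = -1 + u, y = -1 + v and expand: f = -2*u**3 - u**2*v + 2*u*v**2 - v**3 + v**2.
No constant or linear terms (consistent with a singular point). Quadratic part: v**2. Cubic part: -2*u**3 - u**2*v + 2*u*v**2 - v**3.
The quadratic part v**2 is a perfect square, so there is a single (double) tangent line v = 0, i.e. y = -1. Restricting the cubic part to that line (v = 0) leaves -2*u**3 ≠ 0, so f is not divisible by v and the branch is v² ≈ 2*u**3 to lowest order — this is a cusp.
Classification: cusp.


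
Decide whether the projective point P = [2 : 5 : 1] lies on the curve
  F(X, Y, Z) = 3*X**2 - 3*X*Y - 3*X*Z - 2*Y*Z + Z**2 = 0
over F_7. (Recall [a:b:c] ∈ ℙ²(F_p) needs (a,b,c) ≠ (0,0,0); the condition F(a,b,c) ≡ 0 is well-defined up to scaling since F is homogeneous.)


F(2,5,1) ≡ 2 (mod 7); P is NOT on the curve.

Evaluate F(2, 5, 1) term-by-term (mod 7).
  3*X**2 ↦ 3·4·1·1 = 12
  -3*X*Y ↦ -3·2·5·1 = -30
  -3*X*Z ↦ -3·2·1·1 = -6
  -2*Y*Z ↦ -2·1·5·1 = -10
  Z**2 ↦ 1·1·1·1 = 1
Sum: F(2, 5, 1) = (12) + (-30) + (-6) + (-10) + (1) = -33.
Reducing mod 7: -33 ≡ 2 (mod 7).
Since F(a, b, c) ≡ 2 ≠ 0 (mod 7), P does NOT lie on the curve.


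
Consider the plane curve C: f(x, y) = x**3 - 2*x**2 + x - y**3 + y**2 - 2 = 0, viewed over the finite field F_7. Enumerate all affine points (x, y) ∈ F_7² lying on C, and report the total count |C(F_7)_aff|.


Affine F_7-points: {(0, 6), (1, 6), (2, 0), (2, 1), (4, 4)}; count = 5.

For each of the 49 pairs (x, y) ∈ F_7², evaluate f(x, y) mod 7. Record the zeros.
  x = 0: [0↦5, 1↦5, 2↦1, 3↦1, 4↦6, 5↦3, 6↦0]  zeros at y ∈ {6}
  x = 1: [0↦5, 1↦5, 2↦1, 3↦1, 4↦6, 5↦3, 6↦0]  zeros at y ∈ {6}
  x = 2: [0↦0, 1↦0, 2↦3, 3↦3, 4↦1, 5↦5, 6↦2]  zeros at y ∈ {0, 1}
  x = 3: [0↦3, 1↦3, 2↦6, 3↦6, 4↦4, 5↦1, 6↦5]  zeros at y ∈ ∅
  x = 4: [0↦6, 1↦6, 2↦2, 3↦2, 4↦0, 5↦4, 6↦1]  zeros at y ∈ {4}
  x = 5: [0↦1, 1↦1, 2↦4, 3↦4, 4↦2, 5↦6, 6↦3]  zeros at y ∈ ∅
  x = 6: [0↦1, 1↦1, 2↦4, 3↦4, 4↦2, 5↦6, 6↦3]  zeros at y ∈ ∅
Collecting zeros: affine points = {(0, 6), (1, 6), (2, 0), (2, 1), (4, 4)}.
Total count |C(F_7)_aff| = 5.


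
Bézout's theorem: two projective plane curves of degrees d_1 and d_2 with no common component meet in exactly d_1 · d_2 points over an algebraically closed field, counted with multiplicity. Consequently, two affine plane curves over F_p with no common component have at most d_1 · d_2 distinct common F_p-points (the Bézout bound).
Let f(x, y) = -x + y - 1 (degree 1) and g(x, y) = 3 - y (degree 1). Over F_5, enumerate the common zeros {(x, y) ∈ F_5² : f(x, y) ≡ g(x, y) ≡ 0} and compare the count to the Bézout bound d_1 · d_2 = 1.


Common zeros: {(2, 3)}; count = 1; Bézout bound = 1.

deg(f) = 1, deg(g) = 1, so Bézout bound = 1.
Scan x ∈ F_5. For each x, list the y ∈ F_5 with f(x, y) ≡ 0 and those with g(x, y) ≡ 0 (mod 5); the common zeros in that column are the intersection.
  x = 0: f ≡ 0 at y ∈ {1}; g ≡ 0 at y ∈ {3}; common: ∅.
  x = 1: f ≡ 0 at y ∈ {2}; g ≡ 0 at y ∈ {3}; common: ∅.
  x = 2: f ≡ 0 at y ∈ {3}; g ≡ 0 at y ∈ {3}; common: {3}.
  x = 3: f ≡ 0 at y ∈ {4}; g ≡ 0 at y ∈ {3}; common: ∅.
  x = 4: f ≡ 0 at y ∈ {0}; g ≡ 0 at y ∈ {3}; common: ∅.
Collecting: common zeros = {(2, 3)}, so the count is 1.
Comparison with the Bézout bound: 1 ≤ 1 = deg(f)·deg(g), as expected for curves with no common component (the bound is attained).


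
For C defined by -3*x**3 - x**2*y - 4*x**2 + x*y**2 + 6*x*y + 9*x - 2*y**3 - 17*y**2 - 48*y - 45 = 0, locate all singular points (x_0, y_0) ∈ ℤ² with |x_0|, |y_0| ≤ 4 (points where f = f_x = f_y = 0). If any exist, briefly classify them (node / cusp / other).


Singular points: {(0, -3)}; classification: node.

Compute partial derivatives:
  f_x = -9*x**2 - 2*x*y - 8*x + y**2 + 6*y + 9.
  f_y = -x**2 + 2*x*y + 6*x - 6*y**2 - 34*y - 48.
Scan x_0 ∈ {−4, ..., 4}. For each x_0, f_y(x_0, y) is a polynomial in y; find its integer roots y ∈ {−4, ..., 4}, then test f_x and f at those candidates.
  x = -4: f_y(-4, y) = -6*y**2 - 42*y - 88; no integer root y with |y| ≤ 4.
  x = -3: f_y(-3, y) = -6*y**2 - 40*y - 75; no integer root y with |y| ≤ 4.
  x = -2: f_y(-2, y) = -6*y**2 - 38*y - 64; no integer root y with |y| ≤ 4.
  x = -1: f_y(-1, y) = -6*y**2 - 36*y - 55; no integer root y with |y| ≤ 4.
  x = 0: f_y(0, y) = -6*y**2 - 34*y - 48; vanishes at y ∈ {-3}. (0, -3): f_x = 0, f = 0 — SINGULAR.
  x = 1: f_y(1, y) = -6*y**2 - 32*y - 43; no integer root y with |y| ≤ 4.
  x = 2: f_y(2, y) = -6*y**2 - 30*y - 40; no integer root y with |y| ≤ 4.
  x = 3: f_y(3, y) = -6*y**2 - 28*y - 39; no integer root y with |y| ≤ 4.
  x = 4: f_y(4, y) = -6*y**2 - 26*y - 40; no integer root y with |y| ≤ 4.
Only singular point on the grid: (0, -3).
Classify: substitute x = 0 + u, y = -3 + v and expand: f = -3*u**3 - u**2*v - u**2 + u*v**2 - 2*v**3 + v**2.
No constant or linear terms (consistent with a singular point). Quadratic part: -u**2 + v**2. Cubic part: -3*u**3 - u**2*v + u*v**2 - 2*v**3.
The quadratic part v**2 - u**2 = (v − u)(v + u) splits into two distinct linear factors, so there are two distinct tangent lines y − -3 = ±(x − 0) — this is a node (ordinary double point).
Classification: node.


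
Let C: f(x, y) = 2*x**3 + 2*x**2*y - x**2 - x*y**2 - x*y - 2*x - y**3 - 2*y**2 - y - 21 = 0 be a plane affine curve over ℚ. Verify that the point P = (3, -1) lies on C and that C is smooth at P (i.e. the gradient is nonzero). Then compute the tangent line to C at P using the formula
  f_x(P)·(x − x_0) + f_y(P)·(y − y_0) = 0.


Tangent line at P: 34*x + 21*y - 81 = 0.

Step 1: f(3, -1) = 0, so P lies on C.
Step 2: partial derivatives
  f_x(x, y) = 6*x**2 + 4*x*y - 2*x - y**2 - y - 2, f_y(x, y) = 2*x**2 - 2*x*y - x - 3*y**2 - 4*y - 1.
  f_x(P) = 34, f_y(P) = 21 (gradient nonzero, so P is smooth).
Step 3: tangent line at P: 34·(x − 3) + 21·(y − -1) = 0.
Expanding: 34*x + 21*y - 81 = 0.


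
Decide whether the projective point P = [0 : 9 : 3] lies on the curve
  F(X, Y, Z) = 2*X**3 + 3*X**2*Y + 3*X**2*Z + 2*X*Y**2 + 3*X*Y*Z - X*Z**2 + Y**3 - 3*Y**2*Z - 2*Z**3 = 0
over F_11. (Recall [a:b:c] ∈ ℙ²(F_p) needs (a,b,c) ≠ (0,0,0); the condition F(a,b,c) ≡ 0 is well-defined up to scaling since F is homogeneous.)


F(0,9,3) ≡ 1 (mod 11); P is NOT on the curve.

Evaluate F(0, 9, 3) term-by-term (mod 11).
  2*X**3 ↦ 2·0·1·1 = 0
  3*X**2*Y ↦ 3·0·9·1 = 0
  3*X**2*Z ↦ 3·0·1·3 = 0
  2*X*Y**2 ↦ 2·0·81·1 = 0
  3*X*Y*Z ↦ 3·0·9·3 = 0
  -X*Z**2 ↦ -1·0·1·9 = 0
  Y**3 ↦ 1·1·729·1 = 729
  -3*Y**2*Z ↦ -3·1·81·3 = -729
  -2*Z**3 ↦ -2·1·1·27 = -54
Sum: F(0, 9, 3) = (0) + (0) + (0) + (0) + (0) + (0) + (729) + (-729) + (-54) = -54.
Reducing mod 11: -54 ≡ 1 (mod 11).
Since F(a, b, c) ≡ 1 ≠ 0 (mod 11), P does NOT lie on the curve.


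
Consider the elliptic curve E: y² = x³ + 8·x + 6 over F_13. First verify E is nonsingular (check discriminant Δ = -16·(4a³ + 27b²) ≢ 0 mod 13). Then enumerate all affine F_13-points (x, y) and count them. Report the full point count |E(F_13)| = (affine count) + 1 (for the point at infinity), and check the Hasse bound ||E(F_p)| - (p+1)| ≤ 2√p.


Affine points = {(2, 2), (2, 11), (6, 6), (6, 7), (8, 6), (8, 7), (9, 1), (9, 12), (12, 6), (12, 7)}; affine count = 10; |E(F_13)| = 11.

Discriminant check: Δ ∝ 4a³ + 27b² = 4·8³ + 27·6² = 4·512 + 27·36 ≡ 4 (mod 13). Nonzero ⇒ E is nonsingular.
For each x ∈ F_13, compute rhs = x³ + 8·x + 6 mod 13, then count y ∈ F_13 with y² ≡ rhs.
  x = 0: rhs = 6, matching y values: none (0 points).
  x = 1: rhs = 2, matching y values: none (0 points).
  x = 2: rhs = 4, matching y values: 2, 11 (2 points).
  x = 3: rhs = 5, matching y values: none (0 points).
  x = 4: rhs = 11, matching y values: none (0 points).
  x = 5: rhs = 2, matching y values: none (0 points).
  x = 6: rhs = 10, matching y values: 6, 7 (2 points).
  x = 7: rhs = 2, matching y values: none (0 points).
  x = 8: rhs = 10, matching y values: 6, 7 (2 points).
  x = 9: rhs = 1, matching y values: 1, 12 (2 points).
  x = 10: rhs = 7, matching y values: none (0 points).
  x = 11: rhs = 8, matching y values: none (0 points).
  x = 12: rhs = 10, matching y values: 6, 7 (2 points).
Total affine count: 10.
Full point count |E(F_13)| = 10 + 1 = 11.
Hasse bound: |11 − (13+1)| = |-3| = 3 ≤ 2√13 ≈ 7.2111 ✓.


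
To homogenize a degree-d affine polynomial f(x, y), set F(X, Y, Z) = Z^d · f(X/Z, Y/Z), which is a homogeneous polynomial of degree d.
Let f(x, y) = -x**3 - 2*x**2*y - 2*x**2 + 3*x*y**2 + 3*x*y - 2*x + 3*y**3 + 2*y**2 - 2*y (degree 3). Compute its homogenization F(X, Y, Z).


F(X, Y, Z) = -X**3 - 2*X**2*Y - 2*X**2*Z + 3*X*Y**2 + 3*X*Y*Z - 2*X*Z**2 + 3*Y**3 + 2*Y**2*Z - 2*Y*Z**2

deg(f) = 3.
Substitute x = X/Z, y = Y/Z into f, then multiply by Z^3.
  monomial -1·x^3·y^0 ↦ -1·X^3·Y^0·Z^0.
  monomial -2·x^2·y^1 ↦ -2·X^2·Y^1·Z^0.
  monomial -2·x^2·y^0 ↦ -2·X^2·Y^0·Z^1.
  monomial 3·x^1·y^2 ↦ 3·X^1·Y^2·Z^0.
  monomial 3·x^1·y^1 ↦ 3·X^1·Y^1·Z^1.
  monomial -2·x^1·y^0 ↦ -2·X^1·Y^0·Z^2.
  monomial 3·x^0·y^3 ↦ 3·X^0·Y^3·Z^0.
  monomial 2·x^0·y^2 ↦ 2·X^0·Y^2·Z^1.
  monomial -2·x^0·y^1 ↦ -2·X^0·Y^1·Z^2.
Collecting: F(X, Y, Z) = -X**3 - 2*X**2*Y - 2*X**2*Z + 3*X*Y**2 + 3*X*Y*Z - 2*X*Z**2 + 3*Y**3 + 2*Y**2*Z - 2*Y*Z**2.


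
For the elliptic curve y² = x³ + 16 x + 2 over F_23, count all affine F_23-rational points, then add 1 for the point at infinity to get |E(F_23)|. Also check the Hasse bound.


Affine points = {(0, 5), (0, 18), (3, 10), (3, 13), (5, 0), (9, 1), (9, 22), (10, 9), (10, 14), (12, 6), (12, 17), (14, 7), (14, 16), (15, 11), (15, 12), (17, 9), (17, 14), (18, 2), (18, 21), (19, 9), (19, 14), (21, 10), (21, 13), (22, 10), (22, 13)}; affine count = 25; |E(F_23)| = 26.

Discriminant check: Δ ∝ 4a³ + 27b² = 4·16³ + 27·2² = 4·4096 + 27·4 ≡ 1 (mod 23). Nonzero ⇒ E is nonsingular.
For each x ∈ F_23, compute rhs = x³ + 16·x + 2 mod 23, then count y ∈ F_23 with y² ≡ rhs.
  x = 0: rhs = 2, matching y values: 5, 18 (2 points).
  x = 1: rhs = 19, matching y values: none (0 points).
  x = 2: rhs = 19, matching y values: none (0 points).
  x = 3: rhs = 8, matching y values: 10, 13 (2 points).
  x = 4: rhs = 15, matching y values: none (0 points).
  x = 5: rhs = 0, matching y values: 0 (1 points).
  x = 6: rhs = 15, matching y values: none (0 points).
  x = 7: rhs = 20, matching y values: none (0 points).
  x = 8: rhs = 21, matching y values: none (0 points).
  x = 9: rhs = 1, matching y values: 1, 22 (2 points).
  x = 10: rhs = 12, matching y values: 9, 14 (2 points).
  x = 11: rhs = 14, matching y values: none (0 points).
  x = 12: rhs = 13, matching y values: 6, 17 (2 points).
  x = 13: rhs = 15, matching y values: none (0 points).
  x = 14: rhs = 3, matching y values: 7, 16 (2 points).
  x = 15: rhs = 6, matching y values: 11, 12 (2 points).
  x = 16: rhs = 7, matching y values: none (0 points).
  x = 17: rhs = 12, matching y values: 9, 14 (2 points).
  x = 18: rhs = 4, matching y values: 2, 21 (2 points).
  x = 19: rhs = 12, matching y values: 9, 14 (2 points).
  x = 20: rhs = 19, matching y values: none (0 points).
  x = 21: rhs = 8, matching y values: 10, 13 (2 points).
  x = 22: rhs = 8, matching y values: 10, 13 (2 points).
Total affine count: 25.
Full point count |E(F_23)| = 25 + 1 = 26.
Hasse bound: |26 − (23+1)| = |2| = 2 ≤ 2√23 ≈ 9.5917 ✓.


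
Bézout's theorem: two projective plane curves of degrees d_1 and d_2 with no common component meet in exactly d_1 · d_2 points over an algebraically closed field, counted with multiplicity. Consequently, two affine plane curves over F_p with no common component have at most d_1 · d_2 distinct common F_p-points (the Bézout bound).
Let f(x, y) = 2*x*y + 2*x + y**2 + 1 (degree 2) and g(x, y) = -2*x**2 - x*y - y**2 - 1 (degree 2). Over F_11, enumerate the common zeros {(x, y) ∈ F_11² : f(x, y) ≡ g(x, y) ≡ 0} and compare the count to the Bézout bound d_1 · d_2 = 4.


Common zeros: ∅; count = 0; Bézout bound = 4.

deg(f) = 2, deg(g) = 2, so Bézout bound = 4.
Scan x ∈ F_11. For each x, list the y ∈ F_11 with f(x, y) ≡ 0 and those with g(x, y) ≡ 0 (mod 11); the common zeros in that column are the intersection.
  x = 0: f ≡ 0 at y ∈ ∅; g ≡ 0 at y ∈ ∅; common: ∅.
  x = 1: f ≡ 0 at y ∈ {2, 7}; g ≡ 0 at y ∈ {5}; common: ∅.
  x = 2: f ≡ 0 at y ∈ ∅; g ≡ 0 at y ∈ {4, 5}; common: ∅.
  x = 3: f ≡ 0 at y ∈ ∅; g ≡ 0 at y ∈ ∅; common: ∅.
  x = 4: f ≡ 0 at y ∈ ∅; g ≡ 0 at y ∈ {0, 7}; common: ∅.
  x = 5: f ≡ 0 at y ∈ {0, 1}; g ≡ 0 at y ∈ ∅; common: ∅.
  x = 6: f ≡ 0 at y ∈ {4, 6}; g ≡ 0 at y ∈ ∅; common: ∅.
  x = 7: f ≡ 0 at y ∈ {3, 5}; g ≡ 0 at y ∈ {0, 4}; common: ∅.
  x = 8: f ≡ 0 at y ∈ {8, 9}; g ≡ 0 at y ∈ ∅; common: ∅.
  x = 9: f ≡ 0 at y ∈ ∅; g ≡ 0 at y ∈ {6, 7}; common: ∅.
  x = 10: f ≡ 0 at y ∈ ∅; g ≡ 0 at y ∈ {6}; common: ∅.
Collecting: common zeros = ∅, so the count is 0.
Comparison with the Bézout bound: 0 ≤ 4 = deg(f)·deg(g), as expected for curves with no common component (the affine F_11-count falls short of the bound because intersections may lie at infinity, over extension fields, or carry multiplicity).


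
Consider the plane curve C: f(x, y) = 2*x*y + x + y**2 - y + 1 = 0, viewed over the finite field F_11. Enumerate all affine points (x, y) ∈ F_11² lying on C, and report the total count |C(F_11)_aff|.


Affine F_11-points: {(1, 4), (1, 6), (3, 7), (3, 10), (6, 2), (6, 9), (7, 1), (7, 8), (10, 0), (10, 3)}; count = 10.

For each of the 121 pairs (x, y) ∈ F_11², evaluate f(x, y) mod 11. Record the zeros.
  x = 0: [0↦1, 1↦1, 2↦3, 3↦7, 4↦2, 5↦10, 6↦9, 7↦10, 8↦2, 9↦7, 10↦3]  zeros at y ∈ ∅
  x = 1: [0↦2, 1↦4, 2↦8, 3↦3, 4↦0, 5↦10, 6↦0, 7↦3, 8↦8, 9↦4, 10↦2]  zeros at y ∈ {4, 6}
  x = 2: [0↦3, 1↦7, 2↦2, 3↦10, 4↦9, 5↦10, 6↦2, 7↦7, 8↦3, 9↦1, 10↦1]  zeros at y ∈ ∅
  x = 3: [0↦4, 1↦10, 2↦7, 3↦6, 4↦7, 5↦10, 6↦4, 7↦0, 8↦9, 9↦9, 10↦0]  zeros at y ∈ {7, 10}
  x = 4: [0↦5, 1↦2, 2↦1, 3↦2, 4↦5, 5↦10, 6↦6, 7↦4, 8↦4, 9↦6, 10↦10]  zeros at y ∈ ∅
  x = 5: [0↦6, 1↦5, 2↦6, 3↦9, 4↦3, 5↦10, 6↦8, 7↦8, 8↦10, 9↦3, 10↦9]  zeros at y ∈ ∅
  x = 6: [0↦7, 1↦8, 2↦0, 3↦5, 4↦1, 5↦10, 6↦10, 7↦1, 8↦5, 9↦0, 10↦8]  zeros at y ∈ {2, 9}
  x = 7: [0↦8, 1↦0, 2↦5, 3↦1, 4↦10, 5↦10, 6↦1, 7↦5, 8↦0, 9↦8, 10↦7]  zeros at y ∈ {1, 8}
  x = 8: [0↦9, 1↦3, 2↦10, 3↦8, 4↦8, 5↦10, 6↦3, 7↦9, 8↦6, 9↦5, 10↦6]  zeros at y ∈ ∅
  x = 9: [0↦10, 1↦6, 2↦4, 3↦4, 4↦6, 5↦10, 6↦5, 7↦2, 8↦1, 9↦2, 10↦5]  zeros at y ∈ ∅
  x = 10: [0↦0, 1↦9, 2↦9, 3↦0, 4↦4, 5↦10, 6↦7, 7↦6, 8↦7, 9↦10, 10↦4]  zeros at y ∈ {0, 3}
Collecting zeros: affine points = {(1, 4), (1, 6), (3, 7), (3, 10), (6, 2), (6, 9), (7, 1), (7, 8), (10, 0), (10, 3)}.
Total count |C(F_11)_aff| = 10.


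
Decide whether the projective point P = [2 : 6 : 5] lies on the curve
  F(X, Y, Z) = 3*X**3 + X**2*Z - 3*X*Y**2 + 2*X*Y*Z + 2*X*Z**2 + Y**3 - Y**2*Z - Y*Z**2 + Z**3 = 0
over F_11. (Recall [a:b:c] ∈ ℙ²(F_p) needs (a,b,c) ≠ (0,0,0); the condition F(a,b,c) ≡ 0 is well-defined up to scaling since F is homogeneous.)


F(2,6,5) ≡ 4 (mod 11); P is NOT on the curve.

Evaluate F(2, 6, 5) term-by-term (mod 11).
  3*X**3 ↦ 3·8·1·1 = 24
  X**2*Z ↦ 1·4·1·5 = 20
  -3*X*Y**2 ↦ -3·2·36·1 = -216
  2*X*Y*Z ↦ 2·2·6·5 = 120
  2*X*Z**2 ↦ 2·2·1·25 = 100
  Y**3 ↦ 1·1·216·1 = 216
  -Y**2*Z ↦ -1·1·36·5 = -180
  -Y*Z**2 ↦ -1·1·6·25 = -150
  Z**3 ↦ 1·1·1·125 = 125
Sum: F(2, 6, 5) = (24) + (20) + (-216) + (120) + (100) + (216) + (-180) + (-150) + (125) = 59.
Reducing mod 11: 59 ≡ 4 (mod 11).
Since F(a, b, c) ≡ 4 ≠ 0 (mod 11), P does NOT lie on the curve.


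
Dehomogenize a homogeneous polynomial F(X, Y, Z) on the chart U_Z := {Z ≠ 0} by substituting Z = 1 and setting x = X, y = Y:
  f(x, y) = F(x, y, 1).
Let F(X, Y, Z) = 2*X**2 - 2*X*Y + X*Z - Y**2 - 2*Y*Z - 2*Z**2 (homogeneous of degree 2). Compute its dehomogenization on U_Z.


f(x, y) = 2*x**2 - 2*x*y + x - y**2 - 2*y - 2

On U_Z we set Z = 1. Each monomial c·X^i·Y^j·Z^k in F becomes c·x^i·y^j·1^k = c·x^i·y^j.
Substituting Z = 1: F(X, Y, 1) = 2*x**2 - 2*x*y + x - y**2 - 2*y - 2.
Note: deg(f) ≤ deg(F) = 2; strict inequality happens when F is divisible by Z (lost terms).


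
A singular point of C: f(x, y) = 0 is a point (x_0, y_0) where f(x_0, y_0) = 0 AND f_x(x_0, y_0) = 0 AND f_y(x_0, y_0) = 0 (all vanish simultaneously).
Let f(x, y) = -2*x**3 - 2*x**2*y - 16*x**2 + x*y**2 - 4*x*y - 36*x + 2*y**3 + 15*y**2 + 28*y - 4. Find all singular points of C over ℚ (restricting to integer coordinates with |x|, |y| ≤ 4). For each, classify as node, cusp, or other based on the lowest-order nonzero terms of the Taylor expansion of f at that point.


Singular points: {(-2, -2)}; classification: cusp.

Compute partial derivatives:
  f_x = -6*x**2 - 4*x*y - 32*x + y**2 - 4*y - 36.
  f_y = -2*x**2 + 2*x*y - 4*x + 6*y**2 + 30*y + 28.
Scan x_0 ∈ {−4, ..., 4}. For each x_0, f_y(x_0, y) is a polynomial in y; find its integer roots y ∈ {−4, ..., 4}, then test f_x and f at those candidates.
  x = -4: f_y(-4, y) = 6*y**2 + 22*y + 12; vanishes at y ∈ {-3}. (-4, -3): f_x = -31 ≠ 0.
  x = -3: f_y(-3, y) = 6*y**2 + 24*y + 22; no integer root y with |y| ≤ 4.
  x = -2: f_y(-2, y) = 6*y**2 + 26*y + 28; vanishes at y ∈ {-2}. (-2, -2): f_x = 0, f = 0 — SINGULAR.
  x = -1: f_y(-1, y) = 6*y**2 + 28*y + 30; vanishes at y ∈ {-3}. (-1, -3): f_x = -1 ≠ 0.
  x = 0: f_y(0, y) = 6*y**2 + 30*y + 28; no integer root y with |y| ≤ 4.
  x = 1: f_y(1, y) = 6*y**2 + 32*y + 22; no integer root y with |y| ≤ 4.
  x = 2: f_y(2, y) = 6*y**2 + 34*y + 12; no integer root y with |y| ≤ 4.
  x = 3: f_y(3, y) = 6*y**2 + 36*y - 2; no integer root y with |y| ≤ 4.
  x = 4: f_y(4, y) = 6*y**2 + 38*y - 20; no integer root y with |y| ≤ 4.
Only singular point on the grid: (-2, -2).
Classify: substitute x = -2 + u, y = -2 + v and expand: f = -2*u**3 - 2*u**2*v + u*v**2 + 2*v**3 + v**2.
No constant or linear terms (consistent with a singular point). Quadratic part: v**2. Cubic part: -2*u**3 - 2*u**2*v + u*v**2 + 2*v**3.
The quadratic part v**2 is a perfect square, so there is a single (double) tangent line v = 0, i.e. y = -2. Restricting the cubic part to that line (v = 0) leaves -2*u**3 ≠ 0, so f is not divisible by v and the branch is v² ≈ 2*u**3 to lowest order — this is a cusp.
Classification: cusp.


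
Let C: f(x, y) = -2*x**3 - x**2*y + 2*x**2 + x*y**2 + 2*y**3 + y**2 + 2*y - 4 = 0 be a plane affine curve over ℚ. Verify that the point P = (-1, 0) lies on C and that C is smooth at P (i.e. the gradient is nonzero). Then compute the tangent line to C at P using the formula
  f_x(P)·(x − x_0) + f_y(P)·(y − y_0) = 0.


Tangent line at P: -10*x + y - 10 = 0.

Step 1: f(-1, 0) = 0, so P lies on C.
Step 2: partial derivatives
  f_x(x, y) = -6*x**2 - 2*x*y + 4*x + y**2, f_y(x, y) = -x**2 + 2*x*y + 6*y**2 + 2*y + 2.
  f_x(P) = -10, f_y(P) = 1 (gradient nonzero, so P is smooth).
Step 3: tangent line at P: -10·(x − -1) + 1·(y − 0) = 0.
Expanding: -10*x + y - 10 = 0.


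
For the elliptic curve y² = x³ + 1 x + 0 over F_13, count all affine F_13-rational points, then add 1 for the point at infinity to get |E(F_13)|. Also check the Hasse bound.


Affine points = {(0, 0), (2, 6), (2, 7), (3, 2), (3, 11), (4, 4), (4, 9), (5, 0), (6, 1), (6, 12), (7, 5), (7, 8), (8, 0), (9, 6), (9, 7), (10, 3), (10, 10), (11, 4), (11, 9)}; affine count = 19; |E(F_13)| = 20.

Discriminant check: Δ ∝ 4a³ + 27b² = 4·1³ + 27·0² = 4·1 + 27·0 ≡ 4 (mod 13). Nonzero ⇒ E is nonsingular.
For each x ∈ F_13, compute rhs = x³ + 1·x + 0 mod 13, then count y ∈ F_13 with y² ≡ rhs.
  x = 0: rhs = 0, matching y values: 0 (1 points).
  x = 1: rhs = 2, matching y values: none (0 points).
  x = 2: rhs = 10, matching y values: 6, 7 (2 points).
  x = 3: rhs = 4, matching y values: 2, 11 (2 points).
  x = 4: rhs = 3, matching y values: 4, 9 (2 points).
  x = 5: rhs = 0, matching y values: 0 (1 points).
  x = 6: rhs = 1, matching y values: 1, 12 (2 points).
  x = 7: rhs = 12, matching y values: 5, 8 (2 points).
  x = 8: rhs = 0, matching y values: 0 (1 points).
  x = 9: rhs = 10, matching y values: 6, 7 (2 points).
  x = 10: rhs = 9, matching y values: 3, 10 (2 points).
  x = 11: rhs = 3, matching y values: 4, 9 (2 points).
  x = 12: rhs = 11, matching y values: none (0 points).
Total affine count: 19.
Full point count |E(F_13)| = 19 + 1 = 20.
Hasse bound: |20 − (13+1)| = |6| = 6 ≤ 2√13 ≈ 7.2111 ✓.


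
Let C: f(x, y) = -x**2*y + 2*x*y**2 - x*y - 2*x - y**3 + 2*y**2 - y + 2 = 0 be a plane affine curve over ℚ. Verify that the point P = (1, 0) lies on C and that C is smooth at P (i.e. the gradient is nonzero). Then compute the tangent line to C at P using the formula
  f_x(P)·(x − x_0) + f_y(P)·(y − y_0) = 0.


Tangent line at P: -2*x - 3*y + 2 = 0.

Step 1: f(1, 0) = 0, so P lies on C.
Step 2: partial derivatives
  f_x(x, y) = -2*x*y + 2*y**2 - y - 2, f_y(x, y) = -x**2 + 4*x*y - x - 3*y**2 + 4*y - 1.
  f_x(P) = -2, f_y(P) = -3 (gradient nonzero, so P is smooth).
Step 3: tangent line at P: -2·(x − 1) + -3·(y − 0) = 0.
Expanding: -2*x - 3*y + 2 = 0.


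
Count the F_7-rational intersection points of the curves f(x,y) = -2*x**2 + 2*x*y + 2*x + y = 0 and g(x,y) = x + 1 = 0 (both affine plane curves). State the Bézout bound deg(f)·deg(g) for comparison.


Common zeros: {(6, 3)}; count = 1; Bézout bound = 2.

deg(f) = 2, deg(g) = 1, so Bézout bound = 2.
Scan x ∈ F_7. For each x, list the y ∈ F_7 with f(x, y) ≡ 0 and those with g(x, y) ≡ 0 (mod 7); the common zeros in that column are the intersection.
  x = 0: f ≡ 0 at y ∈ {0}; g ≡ 0 at y ∈ ∅; common: ∅.
  x = 1: f ≡ 0 at y ∈ {0}; g ≡ 0 at y ∈ ∅; common: ∅.
  x = 2: f ≡ 0 at y ∈ {5}; g ≡ 0 at y ∈ ∅; common: ∅.
  x = 3: f ≡ 0 at y ∈ ∅; g ≡ 0 at y ∈ ∅; common: ∅.
  x = 4: f ≡ 0 at y ∈ {5}; g ≡ 0 at y ∈ ∅; common: ∅.
  x = 5: f ≡ 0 at y ∈ {3}; g ≡ 0 at y ∈ ∅; common: ∅.
  x = 6: f ≡ 0 at y ∈ {3}; g ≡ 0 at y ∈ {0, 1, 2, 3, 4, 5, 6}; common: {3}.
Collecting: common zeros = {(6, 3)}, so the count is 1.
Comparison with the Bézout bound: 1 ≤ 2 = deg(f)·deg(g), as expected for curves with no common component (the affine F_7-count falls short of the bound because intersections may lie at infinity, over extension fields, or carry multiplicity).


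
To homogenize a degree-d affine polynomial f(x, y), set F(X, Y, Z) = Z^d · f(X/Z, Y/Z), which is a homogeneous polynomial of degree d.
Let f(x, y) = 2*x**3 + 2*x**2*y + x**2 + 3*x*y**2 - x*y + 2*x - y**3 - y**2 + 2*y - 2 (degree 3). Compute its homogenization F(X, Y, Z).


F(X, Y, Z) = 2*X**3 + 2*X**2*Y + X**2*Z + 3*X*Y**2 - X*Y*Z + 2*X*Z**2 - Y**3 - Y**2*Z + 2*Y*Z**2 - 2*Z**3

deg(f) = 3.
Substitute x = X/Z, y = Y/Z into f, then multiply by Z^3.
  monomial 2·x^3·y^0 ↦ 2·X^3·Y^0·Z^0.
  monomial 2·x^2·y^1 ↦ 2·X^2·Y^1·Z^0.
  monomial 1·x^2·y^0 ↦ 1·X^2·Y^0·Z^1.
  monomial 3·x^1·y^2 ↦ 3·X^1·Y^2·Z^0.
  monomial -1·x^1·y^1 ↦ -1·X^1·Y^1·Z^1.
  monomial 2·x^1·y^0 ↦ 2·X^1·Y^0·Z^2.
  monomial -1·x^0·y^3 ↦ -1·X^0·Y^3·Z^0.
  monomial -1·x^0·y^2 ↦ -1·X^0·Y^2·Z^1.
  monomial 2·x^0·y^1 ↦ 2·X^0·Y^1·Z^2.
  monomial -2·x^0·y^0 ↦ -2·X^0·Y^0·Z^3.
Collecting: F(X, Y, Z) = 2*X**3 + 2*X**2*Y + X**2*Z + 3*X*Y**2 - X*Y*Z + 2*X*Z**2 - Y**3 - Y**2*Z + 2*Y*Z**2 - 2*Z**3.
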